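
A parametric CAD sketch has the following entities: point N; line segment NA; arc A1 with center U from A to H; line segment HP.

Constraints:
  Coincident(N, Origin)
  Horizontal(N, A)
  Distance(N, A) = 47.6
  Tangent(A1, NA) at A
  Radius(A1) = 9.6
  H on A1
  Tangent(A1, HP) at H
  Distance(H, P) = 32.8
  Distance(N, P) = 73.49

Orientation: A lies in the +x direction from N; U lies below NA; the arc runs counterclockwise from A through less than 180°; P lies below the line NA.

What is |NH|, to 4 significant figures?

43.12

Checks: N.y = 0.00, A.y = 0.00 ✓; |UH| = 9.600 ✓; ∠(UH, HP) = 90.00° ✓; |HP| = 32.80 ✓; |NP| = 73.49 ✓.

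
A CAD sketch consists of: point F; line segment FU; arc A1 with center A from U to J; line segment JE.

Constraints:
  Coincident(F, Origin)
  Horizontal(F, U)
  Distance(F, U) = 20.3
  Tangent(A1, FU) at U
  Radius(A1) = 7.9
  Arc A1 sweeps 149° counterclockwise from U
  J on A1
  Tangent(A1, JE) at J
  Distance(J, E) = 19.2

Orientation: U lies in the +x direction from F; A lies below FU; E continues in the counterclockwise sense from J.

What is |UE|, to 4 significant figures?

27.51

F is at the origin; FU is horizontal with |FU| = 20.3 and U on the +x side, so U = (20.30, 0.000). A1 meets FU tangentially, so AU is at right angles to FU, so A = U + (0, -7.9) = (20.30, -7.900). On A1, U sits at bearing 90° from A; a 149° counterclockwise sweep puts J at bearing 239°, so J = A + 7.9·(cos 239°, sin 239°) = (16.23, -14.67). The tangent condition forces AJ to be normal to JE, so JE runs along (−sin 239°, cos 239°); with |JE| = 19.2, E = (32.69, -24.56). Then |UE| = |E − U| = 27.51.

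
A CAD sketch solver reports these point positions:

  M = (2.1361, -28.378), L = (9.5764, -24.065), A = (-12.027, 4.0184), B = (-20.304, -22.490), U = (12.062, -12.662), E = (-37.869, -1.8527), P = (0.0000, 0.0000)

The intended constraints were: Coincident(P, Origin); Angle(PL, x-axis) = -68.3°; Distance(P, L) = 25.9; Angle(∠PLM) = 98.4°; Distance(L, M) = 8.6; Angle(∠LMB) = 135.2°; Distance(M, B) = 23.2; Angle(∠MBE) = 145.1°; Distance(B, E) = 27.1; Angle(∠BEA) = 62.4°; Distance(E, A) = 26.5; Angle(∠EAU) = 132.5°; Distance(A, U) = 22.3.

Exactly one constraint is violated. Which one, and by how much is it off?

Distance(A, U) = 22.3 — off by 7.00.

P = (0.00, 0.00) ✓; PL at -68.30° ✓; |PL| = 25.90 ✓; ∠PLM = 98.40° ✓; |LM| = 8.600 ✓; ∠LMB = 135.2° ✓; |MB| = 23.20 ✓; ∠MBE = 145.1° ✓; |BE| = 27.10 ✓; ∠BEA = 62.40° ✓; |EA| = 26.50 ✓; ∠EAU = 132.5° ✓; |AU| = 29.30 ✗.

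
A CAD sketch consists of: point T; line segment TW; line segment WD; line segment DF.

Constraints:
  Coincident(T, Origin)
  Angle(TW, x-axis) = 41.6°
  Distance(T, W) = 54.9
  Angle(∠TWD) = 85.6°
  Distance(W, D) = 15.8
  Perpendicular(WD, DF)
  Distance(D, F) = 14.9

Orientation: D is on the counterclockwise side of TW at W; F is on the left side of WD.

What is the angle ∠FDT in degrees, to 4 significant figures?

11.95°

T is at the origin; TW runs at 41.6° with length 54.9, so W = 54.9·(cos 41.6°, sin 41.6°) = (41.05, 36.45). ∠TWD = 85.6°, so WD runs at 41.6° + (180° − 85.6°) = 136.0° from the x-axis; with |WD| = 15.8, D = W + 15.8·(cos 136.0°, sin 136.0°) = (29.69, 47.43). WD ⟂ DF; with |DF| = 14.9 on the left of WD, F = D + 14.9·(-0.6947, -0.7193) = (19.34, 36.71). Then cos ∠FDT = DF·DT / (|DF||DT|), giving 11.95°.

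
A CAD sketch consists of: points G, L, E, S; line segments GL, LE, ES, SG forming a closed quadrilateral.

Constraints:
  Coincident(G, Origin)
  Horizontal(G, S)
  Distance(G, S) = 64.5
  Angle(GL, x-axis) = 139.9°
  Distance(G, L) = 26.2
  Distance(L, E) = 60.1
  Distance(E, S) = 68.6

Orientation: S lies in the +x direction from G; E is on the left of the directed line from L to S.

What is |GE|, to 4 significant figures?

61.74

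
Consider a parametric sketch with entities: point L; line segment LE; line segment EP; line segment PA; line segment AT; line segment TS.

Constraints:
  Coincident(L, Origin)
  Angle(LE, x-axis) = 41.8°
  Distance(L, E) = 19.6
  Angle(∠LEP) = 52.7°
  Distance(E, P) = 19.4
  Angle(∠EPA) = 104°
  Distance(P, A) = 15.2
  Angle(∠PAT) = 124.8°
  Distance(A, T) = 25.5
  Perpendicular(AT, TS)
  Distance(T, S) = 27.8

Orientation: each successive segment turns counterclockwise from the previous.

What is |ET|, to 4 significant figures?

34.51

L is at the origin; LE runs at 41.8° with length 19.6, so E = (14.61, 13.06). ∠LEP = 52.7° gives EP at 169.1° from the x-axis; with |EP| = 19.4, P = (-4.439, 16.73). ∠EPA = 104.0° gives PA at -114.9° from the x-axis; with |PA| = 15.2, A = (-10.84, 2.945). ∠PAT = 124.8° gives AT at -59.70° from the x-axis; with |AT| = 25.5, T = (2.027, -19.07). Then |ET| = |T − E| = 34.51.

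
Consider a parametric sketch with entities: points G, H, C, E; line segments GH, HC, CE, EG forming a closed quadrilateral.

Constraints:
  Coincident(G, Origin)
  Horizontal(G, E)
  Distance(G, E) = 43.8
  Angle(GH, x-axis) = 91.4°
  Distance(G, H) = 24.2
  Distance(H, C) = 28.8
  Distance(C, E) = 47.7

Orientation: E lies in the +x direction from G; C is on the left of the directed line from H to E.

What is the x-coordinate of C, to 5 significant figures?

21.790

Checks: G = (0.00, 0.00) ✓; |HC| = 28.80 ✓; |CE| = 47.70 ✓.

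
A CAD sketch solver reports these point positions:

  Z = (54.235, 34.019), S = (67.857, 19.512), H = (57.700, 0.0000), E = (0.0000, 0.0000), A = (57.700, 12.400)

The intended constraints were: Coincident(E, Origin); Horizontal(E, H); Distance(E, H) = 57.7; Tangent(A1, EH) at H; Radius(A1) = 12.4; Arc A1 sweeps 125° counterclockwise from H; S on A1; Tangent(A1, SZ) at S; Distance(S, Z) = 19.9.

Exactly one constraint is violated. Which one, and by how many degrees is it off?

Tangent(A1, SZ) at S — off by 8.20°.

E = (0.00, 0.00) ✓; E.y = 0.00, H.y = 0.00 ✓; |EH| = 57.70 ✓; ∠(AH, HE) = 90.00° ✓; |AH| = 12.40 ✓; bearing(A→S) − bearing(A→H) = 125.0° ✓; |AS| = 12.40 ✓; ∠(AS, SZ) = 81.80° ✗; |SZ| = 19.90 ✓.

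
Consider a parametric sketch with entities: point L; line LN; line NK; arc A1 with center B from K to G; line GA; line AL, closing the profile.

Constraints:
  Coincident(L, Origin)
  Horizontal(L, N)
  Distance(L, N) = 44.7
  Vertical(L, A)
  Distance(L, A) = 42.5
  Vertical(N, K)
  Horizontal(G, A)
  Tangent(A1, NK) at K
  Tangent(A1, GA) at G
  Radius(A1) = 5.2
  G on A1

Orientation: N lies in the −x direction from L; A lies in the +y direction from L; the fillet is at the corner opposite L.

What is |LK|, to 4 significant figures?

58.22

L is at the origin; LN is horizontal with |LN| = 44.7 and N on the −x side, so N = (-44.70, 0.000). LA is vertical with |LA| = 42.5 and A on the +y side, so A = (0.000, 42.50). The virtual corner opposite L is at (-44.70, 42.50). A1 meets NK tangentially, so BK is at right angles to NK and A1 meets GA tangentially, so BG is at right angles to GA, with radius 5.2, so the center B sits 5.2 in from both sides at B = (-39.50, 37.30). That places the tangent points at K = (-44.70, 37.30) on NK and G = (-39.50, 42.50) on GA. Then |LK| = |K − L| = 58.22.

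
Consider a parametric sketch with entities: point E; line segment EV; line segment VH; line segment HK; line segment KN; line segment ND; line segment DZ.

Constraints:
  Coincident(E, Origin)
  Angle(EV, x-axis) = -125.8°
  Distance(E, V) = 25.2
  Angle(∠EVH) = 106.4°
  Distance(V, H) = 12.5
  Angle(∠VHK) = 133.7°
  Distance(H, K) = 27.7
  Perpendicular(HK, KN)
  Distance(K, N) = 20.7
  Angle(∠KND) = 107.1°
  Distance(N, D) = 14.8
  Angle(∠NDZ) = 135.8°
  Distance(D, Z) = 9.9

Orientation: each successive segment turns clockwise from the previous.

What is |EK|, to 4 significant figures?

38.97

E is at the origin; EV runs at -125.8° with length 25.2, so V = (-14.74, -20.44). ∠EVH = 106.4° gives VH at 160.6° from the x-axis; with |VH| = 12.5, H = (-26.53, -16.29). ∠VHK = 133.7° gives HK at 114.3° from the x-axis; with |HK| = 27.7, K = (-37.93, 8.959). Then |EK| = |K − E| = 38.97.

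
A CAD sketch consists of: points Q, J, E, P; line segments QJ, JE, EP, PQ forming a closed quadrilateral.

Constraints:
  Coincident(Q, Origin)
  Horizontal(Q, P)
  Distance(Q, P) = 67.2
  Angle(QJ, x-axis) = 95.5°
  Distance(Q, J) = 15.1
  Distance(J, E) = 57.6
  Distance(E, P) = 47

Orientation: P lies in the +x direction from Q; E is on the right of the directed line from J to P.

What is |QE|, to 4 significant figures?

45.24

Q is at the origin; Q and P share the same y with |QP| = 67.2 and P in +x, so P = (67.2, 0). QJ runs at 95.5° with |QJ| = 15.1, so J = (-1.447, 15.03). E is determined by |JE| = 57.6 and |EP| = 47.0 together: it lies at the intersection of circle(J, 57.6) and circle(P, 47.0). With |JP| = 70.27, the foot of the radical line on JP is 43.03 from J and the perpendicular offset is √(57.6² − 43.03²) = 38.30. Taking the right-of-JP solution: E = (32.39, -31.58).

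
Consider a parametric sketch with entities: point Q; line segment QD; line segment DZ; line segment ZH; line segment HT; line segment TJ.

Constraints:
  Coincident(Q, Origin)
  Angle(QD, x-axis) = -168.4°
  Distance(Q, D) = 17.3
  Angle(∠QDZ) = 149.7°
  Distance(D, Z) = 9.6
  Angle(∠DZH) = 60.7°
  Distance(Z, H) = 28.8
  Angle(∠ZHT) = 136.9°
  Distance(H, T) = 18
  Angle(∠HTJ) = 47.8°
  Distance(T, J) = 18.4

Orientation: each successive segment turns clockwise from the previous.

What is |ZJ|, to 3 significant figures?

27.3

Q is at the origin; QD runs at -168.4° with length 17.3, so D = (-16.9, -3.48). ∠QDZ = 149.7° gives DZ at 161° from the x-axis; with |DZ| = 9.6, Z = (-26.0, -0.401). ∠DZH = 60.7° gives ZH at 42.0° from the x-axis; with |ZH| = 28.8, H = (-4.64, 18.9). ∠ZHT = 136.9° gives HT at -1.10° from the x-axis; with |HT| = 18.0, T = (13.4, 18.5). ∠HTJ = 47.8° gives TJ at -133° from the x-axis; with |TJ| = 18.4, J = (0.740, 5.13). Then |ZJ| = |J − Z| = 27.3.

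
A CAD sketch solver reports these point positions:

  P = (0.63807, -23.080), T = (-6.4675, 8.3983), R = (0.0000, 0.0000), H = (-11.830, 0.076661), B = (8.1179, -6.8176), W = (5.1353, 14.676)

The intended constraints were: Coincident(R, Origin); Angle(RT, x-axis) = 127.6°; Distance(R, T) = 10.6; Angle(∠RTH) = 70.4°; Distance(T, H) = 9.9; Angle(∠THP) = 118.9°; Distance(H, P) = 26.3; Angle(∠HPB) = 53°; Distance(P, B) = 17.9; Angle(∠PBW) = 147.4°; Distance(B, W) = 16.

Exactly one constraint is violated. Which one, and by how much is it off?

Distance(B, W) = 16 — off by 5.70.

R = (0.00, 0.00) ✓; RT at 127.6° ✓; |RT| = 10.60 ✓; ∠RTH = 70.40° ✓; |TH| = 9.900 ✓; ∠THP = 118.9° ✓; |HP| = 26.30 ✓; ∠HPB = 53.00° ✓; |PB| = 17.90 ✓; ∠PBW = 147.4° ✓; |BW| = 21.70 ✗.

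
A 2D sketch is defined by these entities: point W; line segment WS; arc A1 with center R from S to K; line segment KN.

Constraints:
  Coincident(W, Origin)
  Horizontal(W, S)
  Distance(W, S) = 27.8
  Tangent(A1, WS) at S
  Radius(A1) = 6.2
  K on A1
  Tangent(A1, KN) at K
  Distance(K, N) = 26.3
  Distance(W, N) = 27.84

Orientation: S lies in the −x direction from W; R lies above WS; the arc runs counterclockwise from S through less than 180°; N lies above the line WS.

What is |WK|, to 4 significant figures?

22.61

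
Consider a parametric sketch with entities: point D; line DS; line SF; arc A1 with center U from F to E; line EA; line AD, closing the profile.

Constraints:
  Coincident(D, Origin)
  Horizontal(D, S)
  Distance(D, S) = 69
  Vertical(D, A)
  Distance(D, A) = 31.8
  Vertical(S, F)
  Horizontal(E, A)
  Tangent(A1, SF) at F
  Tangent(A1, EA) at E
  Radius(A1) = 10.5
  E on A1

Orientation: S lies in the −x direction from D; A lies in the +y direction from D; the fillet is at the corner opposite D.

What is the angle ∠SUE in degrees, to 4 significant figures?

153.8°

The virtual corner opposite D is at (-69.00, 31.80). Since A1 is tangent to SF there, UF ⟂ SF and A1 meets EA tangentially, so UE is at right angles to EA, with radius 10.5, so the center U sits 10.5 in from both sides at U = (-58.50, 21.30). That places the tangent points at F = (-69.00, 21.30) on SF and E = (-58.50, 31.80) on EA. Then cos ∠SUE = US·UE / (|US||UE|), giving 153.8°.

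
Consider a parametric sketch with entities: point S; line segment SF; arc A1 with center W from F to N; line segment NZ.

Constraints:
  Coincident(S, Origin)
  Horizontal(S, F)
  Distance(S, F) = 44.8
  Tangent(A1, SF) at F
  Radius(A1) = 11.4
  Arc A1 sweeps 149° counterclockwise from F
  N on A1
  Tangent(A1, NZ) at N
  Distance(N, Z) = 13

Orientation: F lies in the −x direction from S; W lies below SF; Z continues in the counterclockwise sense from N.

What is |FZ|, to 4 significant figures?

28.36

S is at the origin; S and F share the same y with |SF| = 44.8 and F on the −x side, so F = (-44.80, 0.000). Tangency of A1 to SF means the radius WF is perpendicular to SF, so W = F + (0, -11.4) = (-44.80, -11.40). On A1, F sits at bearing 90° from W; a 149° counterclockwise sweep puts N at bearing 239°, so N = W + 11.4·(cos 239°, sin 239°) = (-50.67, -21.17). Tangency of A1 to NZ means the radius WN is perpendicular to NZ, so NZ runs along (−sin 239°, cos 239°); with |NZ| = 13.0, Z = (-39.53, -27.87). Then |FZ| = |Z − F| = 28.36.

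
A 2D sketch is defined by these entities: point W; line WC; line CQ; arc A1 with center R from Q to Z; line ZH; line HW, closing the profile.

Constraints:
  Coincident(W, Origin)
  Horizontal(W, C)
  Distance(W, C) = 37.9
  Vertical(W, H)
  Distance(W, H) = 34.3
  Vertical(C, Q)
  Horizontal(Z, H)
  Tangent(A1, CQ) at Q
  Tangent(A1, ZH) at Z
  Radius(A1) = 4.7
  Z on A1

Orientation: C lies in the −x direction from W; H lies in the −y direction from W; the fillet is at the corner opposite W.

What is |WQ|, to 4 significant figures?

48.09

W is at the origin; W and C share the same y with |WC| = 37.9 and C on the −x side, so C = (-37.90, 0.000). WH is vertical with |WH| = 34.3 and H on the −y side, so H = (0.000, -34.30). The virtual corner opposite W is at (-37.90, -34.30). Tangency of A1 to CQ means the radius RQ is perpendicular to CQ and A1 meets ZH tangentially, so RZ is at right angles to ZH, with radius 4.7, so the center R sits 4.7 in from both sides at R = (-33.20, -29.60). That places the tangent points at Q = (-37.90, -29.60) on CQ and Z = (-33.20, -34.30) on ZH. Then |WQ| = |Q − W| = 48.09.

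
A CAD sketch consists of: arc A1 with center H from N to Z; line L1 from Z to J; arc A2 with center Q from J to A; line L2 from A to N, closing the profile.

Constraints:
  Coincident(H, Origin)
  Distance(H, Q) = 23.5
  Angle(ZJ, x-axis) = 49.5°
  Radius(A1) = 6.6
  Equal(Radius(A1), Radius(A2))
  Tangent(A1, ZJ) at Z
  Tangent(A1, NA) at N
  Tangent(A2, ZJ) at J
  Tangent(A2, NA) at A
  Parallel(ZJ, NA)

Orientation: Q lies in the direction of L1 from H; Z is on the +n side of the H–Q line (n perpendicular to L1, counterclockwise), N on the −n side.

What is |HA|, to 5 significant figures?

24.409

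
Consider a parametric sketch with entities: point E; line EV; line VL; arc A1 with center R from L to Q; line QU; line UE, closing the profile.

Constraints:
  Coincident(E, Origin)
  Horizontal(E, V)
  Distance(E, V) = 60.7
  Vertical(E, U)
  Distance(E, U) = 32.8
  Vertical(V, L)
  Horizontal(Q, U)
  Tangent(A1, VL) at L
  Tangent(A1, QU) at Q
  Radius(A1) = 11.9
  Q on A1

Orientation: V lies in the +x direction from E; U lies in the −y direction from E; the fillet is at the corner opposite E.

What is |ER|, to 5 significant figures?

53.087

E is at the origin; E and V share the same y with |EV| = 60.7 and V on the +x side, so V = (60.700, 0.0000). EU is vertical with |EU| = 32.8 and U on the −y side, so U = (0.0000, -32.800). The virtual corner opposite E is at (60.700, -32.800). Tangency of A1 to VL means the radius RL is perpendicular to VL and the tangent condition forces RQ to be normal to QU, with radius 11.9, so the center R sits 11.9 in from both sides at R = (48.800, -20.900). Then |ER| = |R − E| = 53.087.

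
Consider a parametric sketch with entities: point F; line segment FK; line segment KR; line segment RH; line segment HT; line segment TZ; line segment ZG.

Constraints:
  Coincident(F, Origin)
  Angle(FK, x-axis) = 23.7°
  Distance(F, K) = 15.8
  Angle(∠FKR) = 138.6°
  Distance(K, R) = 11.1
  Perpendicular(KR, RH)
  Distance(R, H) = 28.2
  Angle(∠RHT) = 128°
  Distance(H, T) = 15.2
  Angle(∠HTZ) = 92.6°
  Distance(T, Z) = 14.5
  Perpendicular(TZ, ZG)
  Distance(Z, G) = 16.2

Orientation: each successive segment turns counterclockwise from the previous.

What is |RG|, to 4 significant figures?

18.42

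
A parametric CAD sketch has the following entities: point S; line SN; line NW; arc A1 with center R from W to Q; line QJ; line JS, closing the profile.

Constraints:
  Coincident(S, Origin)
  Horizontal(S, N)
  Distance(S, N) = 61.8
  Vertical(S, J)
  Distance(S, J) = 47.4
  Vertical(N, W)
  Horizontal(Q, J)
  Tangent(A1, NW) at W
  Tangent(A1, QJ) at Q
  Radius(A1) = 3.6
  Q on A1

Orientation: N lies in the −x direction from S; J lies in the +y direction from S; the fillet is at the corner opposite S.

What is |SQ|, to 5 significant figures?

75.060

S is at the origin; SN is horizontal with |SN| = 61.8 and N on the −x side, so N = (-61.800, 0.0000). S and J share the same x with |SJ| = 47.4 and J on the +y side, so J = (0.0000, 47.400). The virtual corner opposite S is at (-61.800, 47.400). A1 meets NW tangentially, so RW is at right angles to NW and A1 meets QJ tangentially, so RQ is at right angles to QJ, with radius 3.6, so the center R sits 3.6 in from both sides at R = (-58.200, 43.800). That places the tangent points at W = (-61.800, 43.800) on NW and Q = (-58.200, 47.400) on QJ. Then |SQ| = |Q − S| = 75.060.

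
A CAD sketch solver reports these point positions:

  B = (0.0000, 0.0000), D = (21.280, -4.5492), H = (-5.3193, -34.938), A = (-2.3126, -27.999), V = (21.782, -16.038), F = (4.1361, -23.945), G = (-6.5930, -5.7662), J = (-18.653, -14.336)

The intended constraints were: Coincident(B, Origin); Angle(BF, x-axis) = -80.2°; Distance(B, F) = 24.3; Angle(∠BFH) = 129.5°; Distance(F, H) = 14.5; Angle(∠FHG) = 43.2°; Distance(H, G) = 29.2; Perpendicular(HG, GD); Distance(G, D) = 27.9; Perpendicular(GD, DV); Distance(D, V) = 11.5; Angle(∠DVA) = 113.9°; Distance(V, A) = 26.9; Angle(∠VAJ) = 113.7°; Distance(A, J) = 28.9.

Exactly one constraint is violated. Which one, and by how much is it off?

Distance(A, J) = 28.9 — off by 7.60.

B = (0.00, 0.00) ✓; BF at -80.20° ✓; |BF| = 24.30 ✓; ∠BFH = 129.5° ✓; |FH| = 14.50 ✓; ∠FHG = 43.20° ✓; |HG| = 29.20 ✓; ∠(HG, GD) = 90.00° ✓; |GD| = 27.90 ✓; ∠(GD, DV) = 90.00° ✓; |DV| = 11.50 ✓; ∠DVA = 113.9° ✓; |VA| = 26.90 ✓; ∠VAJ = 113.7° ✓; |AJ| = 21.30 ✗.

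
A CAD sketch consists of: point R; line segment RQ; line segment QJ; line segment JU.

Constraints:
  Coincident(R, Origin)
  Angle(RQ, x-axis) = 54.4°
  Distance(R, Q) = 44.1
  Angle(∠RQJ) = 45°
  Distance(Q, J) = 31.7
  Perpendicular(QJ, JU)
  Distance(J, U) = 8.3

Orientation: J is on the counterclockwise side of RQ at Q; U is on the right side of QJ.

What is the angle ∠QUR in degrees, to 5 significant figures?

74.578°

R is at the origin; RQ runs at 54.4° with length 44.1, so Q = 44.1·(cos 54.4°, sin 54.4°) = (25.672, 35.858). ∠RQJ = 45.0°, so QJ runs at 54.4° + (180° − 45.0°) = 189.40° from the x-axis; with |QJ| = 31.7, J = Q + 31.7·(cos 189.40°, sin 189.40°) = (-5.6027, 30.680). The perpendicularity gives JU at right angles to QJ; with |JU| = 8.3 on the right of QJ, U = J + 8.3·(-0.16333, 0.98657) = (-6.9583, 38.869). Then cos ∠QUR = UQ·UR / (|UQ||UR|), giving 74.578°.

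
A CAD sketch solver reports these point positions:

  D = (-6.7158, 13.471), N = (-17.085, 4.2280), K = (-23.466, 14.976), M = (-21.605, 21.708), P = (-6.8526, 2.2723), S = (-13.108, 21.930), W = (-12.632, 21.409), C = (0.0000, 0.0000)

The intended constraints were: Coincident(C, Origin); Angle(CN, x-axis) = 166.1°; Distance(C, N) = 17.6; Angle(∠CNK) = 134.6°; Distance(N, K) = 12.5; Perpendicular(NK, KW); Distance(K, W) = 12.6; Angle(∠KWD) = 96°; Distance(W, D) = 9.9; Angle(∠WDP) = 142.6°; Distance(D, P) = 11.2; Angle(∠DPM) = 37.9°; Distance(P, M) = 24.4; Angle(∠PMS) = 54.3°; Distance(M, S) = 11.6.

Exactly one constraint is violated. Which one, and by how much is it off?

Distance(M, S) = 11.6 — off by 3.10.

C = (0.00, 0.00) ✓; CN at 166.1° ✓; |CN| = 17.60 ✓; ∠CNK = 134.6° ✓; |NK| = 12.50 ✓; ∠(NK, KW) = 90.00° ✓; |KW| = 12.60 ✓; ∠KWD = 96.00° ✓; |WD| = 9.900 ✓; ∠WDP = 142.6° ✓; |DP| = 11.20 ✓; ∠DPM = 37.90° ✓; |PM| = 24.40 ✓; ∠PMS = 54.30° ✓; |MS| = 8.500 ✗.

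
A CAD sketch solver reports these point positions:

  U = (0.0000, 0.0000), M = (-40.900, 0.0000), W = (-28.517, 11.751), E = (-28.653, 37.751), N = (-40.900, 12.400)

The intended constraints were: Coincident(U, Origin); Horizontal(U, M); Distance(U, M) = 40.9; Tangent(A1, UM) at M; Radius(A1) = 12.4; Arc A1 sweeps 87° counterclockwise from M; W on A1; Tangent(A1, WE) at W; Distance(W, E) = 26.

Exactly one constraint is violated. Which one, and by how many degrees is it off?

Tangent(A1, WE) at W — off by 3.30°.

U = (0.00, 0.00) ✓; U.y = 0.00, M.y = 0.00 ✓; |UM| = 40.90 ✓; ∠(NM, MU) = 90.00° ✓; |NM| = 12.40 ✓; bearing(N→W) − bearing(N→M) = 87.00° ✓; |NW| = 12.40 ✓; ∠(NW, WE) = 86.70° ✗; |WE| = 26.00 ✓.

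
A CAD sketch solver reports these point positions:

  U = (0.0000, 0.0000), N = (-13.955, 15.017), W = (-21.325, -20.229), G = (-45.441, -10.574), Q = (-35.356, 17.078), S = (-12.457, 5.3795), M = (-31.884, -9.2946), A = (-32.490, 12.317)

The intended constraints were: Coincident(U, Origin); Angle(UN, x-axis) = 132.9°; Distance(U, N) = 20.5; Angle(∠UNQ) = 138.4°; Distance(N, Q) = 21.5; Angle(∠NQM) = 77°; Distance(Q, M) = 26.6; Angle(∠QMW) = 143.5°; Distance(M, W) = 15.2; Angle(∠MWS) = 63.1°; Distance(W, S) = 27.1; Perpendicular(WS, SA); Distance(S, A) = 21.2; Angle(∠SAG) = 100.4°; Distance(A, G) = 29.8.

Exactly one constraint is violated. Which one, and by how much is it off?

Distance(A, G) = 29.8 — off by 3.50.

U = (0.00, 0.00) ✓; UN at 132.9° ✓; |UN| = 20.50 ✓; ∠UNQ = 138.4° ✓; |NQ| = 21.50 ✓; ∠NQM = 77.00° ✓; |QM| = 26.60 ✓; ∠QMW = 143.5° ✓; |MW| = 15.20 ✓; ∠MWS = 63.10° ✓; |WS| = 27.10 ✓; ∠(WS, SA) = 90.00° ✓; |SA| = 21.20 ✓; ∠SAG = 100.4° ✓; |AG| = 26.30 ✗.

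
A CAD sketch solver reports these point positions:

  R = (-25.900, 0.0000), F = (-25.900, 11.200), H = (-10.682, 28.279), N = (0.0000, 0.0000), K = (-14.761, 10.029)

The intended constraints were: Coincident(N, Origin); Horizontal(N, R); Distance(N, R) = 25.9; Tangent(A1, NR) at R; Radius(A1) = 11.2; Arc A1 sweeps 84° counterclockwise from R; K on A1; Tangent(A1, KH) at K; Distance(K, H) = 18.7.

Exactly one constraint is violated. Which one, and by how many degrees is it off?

Tangent(A1, KH) at K — off by 6.60°.

N = (0.00, 0.00) ✓; N.y = 0.00, R.y = 0.00 ✓; |NR| = 25.90 ✓; ∠(FR, RN) = 90.00° ✓; |FR| = 11.20 ✓; bearing(F→K) − bearing(F→R) = 84.00° ✓; |FK| = 11.20 ✓; ∠(FK, KH) = 96.60° ✗; |KH| = 18.70 ✓.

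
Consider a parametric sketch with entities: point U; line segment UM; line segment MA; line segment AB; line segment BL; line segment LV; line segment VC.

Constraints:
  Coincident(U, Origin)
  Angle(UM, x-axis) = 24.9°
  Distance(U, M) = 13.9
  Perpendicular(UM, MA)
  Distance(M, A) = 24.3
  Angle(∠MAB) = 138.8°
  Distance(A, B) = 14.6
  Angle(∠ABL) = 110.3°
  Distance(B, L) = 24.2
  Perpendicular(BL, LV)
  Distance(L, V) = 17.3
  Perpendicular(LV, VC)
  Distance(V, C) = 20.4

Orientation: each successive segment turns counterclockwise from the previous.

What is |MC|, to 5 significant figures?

19.095

U is at the origin; UM runs at 24.9° with length 13.9, so M = (12.608, 5.8524). UM ⟂ MA, so MA runs at 114.90°; with |MA| = 24.3, A = (2.3767, 27.894). ∠MAB = 138.8° gives AB at 156.10° from the x-axis; with |AB| = 14.6, B = (-10.971, 33.809). ∠ABL = 110.3° gives BL at -134.20° from the x-axis; with |BL| = 24.2, L = (-27.843, 16.459). BL is perpendicular to LV, so LV runs at -44.200°; with |LV| = 17.3, V = (-15.440, 4.3984). The perpendicularity gives VC at right angles to LV, so VC runs at 45.800°; with |VC| = 20.4, C = (-1.2180, 19.023). Then |MC| = |C − M| = 19.095.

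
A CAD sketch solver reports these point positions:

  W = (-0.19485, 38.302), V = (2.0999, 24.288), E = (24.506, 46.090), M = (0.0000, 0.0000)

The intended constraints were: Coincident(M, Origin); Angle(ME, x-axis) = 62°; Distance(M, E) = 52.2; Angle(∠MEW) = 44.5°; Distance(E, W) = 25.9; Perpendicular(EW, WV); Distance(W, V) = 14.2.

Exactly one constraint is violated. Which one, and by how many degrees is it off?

Perpendicular(EW, WV) — off by 8.20°.

M = (0.00, 0.00) ✓; ME at 62.00° ✓; |ME| = 52.20 ✓; ∠MEW = 44.50° ✓; |EW| = 25.90 ✓; ∠(EW, WV) = 81.80° ✗; |WV| = 14.20 ✓.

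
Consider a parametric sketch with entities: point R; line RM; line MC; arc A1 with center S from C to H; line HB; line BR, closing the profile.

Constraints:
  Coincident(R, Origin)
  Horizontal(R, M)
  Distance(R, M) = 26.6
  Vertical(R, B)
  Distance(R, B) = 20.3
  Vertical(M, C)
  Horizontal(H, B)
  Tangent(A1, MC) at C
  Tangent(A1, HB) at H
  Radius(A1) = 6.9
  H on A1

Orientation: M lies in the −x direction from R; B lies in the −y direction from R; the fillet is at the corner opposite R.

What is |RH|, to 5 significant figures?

28.287

The virtual corner opposite R is at (-26.600, -20.300). Since A1 is tangent to MC there, SC ⟂ MC and the tangent condition forces SH to be normal to HB, with radius 6.9, so the center S sits 6.9 in from both sides at S = (-19.700, -13.400). That places the tangent points at C = (-26.600, -13.400) on MC and H = (-19.700, -20.300) on HB. Then |RH| = |H − R| = 28.287.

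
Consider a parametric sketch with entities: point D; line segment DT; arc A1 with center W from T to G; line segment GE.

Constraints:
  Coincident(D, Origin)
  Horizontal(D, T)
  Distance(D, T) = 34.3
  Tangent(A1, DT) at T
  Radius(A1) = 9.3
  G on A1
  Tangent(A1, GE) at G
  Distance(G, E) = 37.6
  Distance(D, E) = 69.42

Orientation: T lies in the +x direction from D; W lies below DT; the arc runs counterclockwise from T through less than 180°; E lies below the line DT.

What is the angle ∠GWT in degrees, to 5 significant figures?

137.03°

Checks: |WG| = 9.300 ✓; ∠(WG, GE) = 90.00° ✓; |GE| = 37.60 ✓; |DE| = 69.42 ✓.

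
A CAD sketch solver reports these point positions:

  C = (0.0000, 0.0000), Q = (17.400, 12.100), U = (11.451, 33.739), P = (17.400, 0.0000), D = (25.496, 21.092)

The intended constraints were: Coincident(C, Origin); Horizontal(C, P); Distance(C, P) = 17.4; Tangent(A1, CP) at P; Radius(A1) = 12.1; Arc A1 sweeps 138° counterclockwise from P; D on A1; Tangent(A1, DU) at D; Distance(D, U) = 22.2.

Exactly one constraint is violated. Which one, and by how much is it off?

Distance(D, U) = 22.2 — off by 3.30.

C = (0.00, 0.00) ✓; C.y = 0.00, P.y = 0.00 ✓; |CP| = 17.40 ✓; ∠(QP, PC) = 90.00° ✓; |QP| = 12.10 ✓; bearing(Q→D) − bearing(Q→P) = 138.0° ✓; |QD| = 12.10 ✓; ∠(QD, DU) = 90.00° ✓; |DU| = 18.90 ✗.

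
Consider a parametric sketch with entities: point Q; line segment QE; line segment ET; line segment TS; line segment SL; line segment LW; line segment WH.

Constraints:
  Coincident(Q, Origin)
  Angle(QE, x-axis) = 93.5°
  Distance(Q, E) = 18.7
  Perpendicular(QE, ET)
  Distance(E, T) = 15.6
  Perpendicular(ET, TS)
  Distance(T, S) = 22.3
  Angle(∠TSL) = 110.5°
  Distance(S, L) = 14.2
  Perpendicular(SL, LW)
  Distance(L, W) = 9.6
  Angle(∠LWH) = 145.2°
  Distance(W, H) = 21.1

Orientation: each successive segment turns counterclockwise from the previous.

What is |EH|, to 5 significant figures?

4.6800

Q is at the origin; QE runs at 93.5° with length 18.7, so E = (-1.1416, 18.665). QE is perpendicular to ET, so ET runs at -176.50°; with |ET| = 15.6, T = (-16.713, 17.713). The perpendicularity gives TS at right angles to ET, so TS runs at -86.500°; with |TS| = 22.3, S = (-15.351, -4.5456). ∠TSL = 110.5° gives SL at -17.000° from the x-axis; with |SL| = 14.2, L = (-1.7716, -8.6973). The perpendicularity gives LW at right angles to SL, so LW runs at 73.000°; with |LW| = 9.6, W = (1.0352, 0.48320). ∠LWH = 145.2° gives WH at 107.80° from the x-axis; with |WH| = 21.1, H = (-5.4150, 20.573). Then |EH| = |H − E| = 4.6800.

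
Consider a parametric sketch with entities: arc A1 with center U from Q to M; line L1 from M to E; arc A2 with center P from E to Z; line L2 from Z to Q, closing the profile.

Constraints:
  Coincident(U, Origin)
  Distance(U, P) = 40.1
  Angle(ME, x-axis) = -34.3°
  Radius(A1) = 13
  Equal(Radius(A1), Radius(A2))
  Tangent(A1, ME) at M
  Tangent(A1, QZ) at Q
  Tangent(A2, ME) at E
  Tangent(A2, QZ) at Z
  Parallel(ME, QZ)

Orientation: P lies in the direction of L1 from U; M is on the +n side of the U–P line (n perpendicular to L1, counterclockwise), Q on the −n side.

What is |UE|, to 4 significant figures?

42.15

The slot axis is L1's direction at -34.3°, so u = (cos -34.3°, sin -34.3°) = (0.8261, -0.5635) and n = (−sin -34.3°, cos -34.3°) = (0.5635, 0.8261). U is at the origin and P lies 40.1 along u from U, so P = 40.1·u = (33.13, -22.60). Tangency of A1 to both parallel lines with radius 13.0 puts M and Q at U ± 13.0·n: M = (7.326, 10.74), Q = (-7.326, -10.74). Equal radii place E and Z the same way about P: E = P + 13.0·n = (40.45, -11.86), Z = P − 13.0·n = (25.80, -33.34). Then |UE| = |E − U| = 42.15.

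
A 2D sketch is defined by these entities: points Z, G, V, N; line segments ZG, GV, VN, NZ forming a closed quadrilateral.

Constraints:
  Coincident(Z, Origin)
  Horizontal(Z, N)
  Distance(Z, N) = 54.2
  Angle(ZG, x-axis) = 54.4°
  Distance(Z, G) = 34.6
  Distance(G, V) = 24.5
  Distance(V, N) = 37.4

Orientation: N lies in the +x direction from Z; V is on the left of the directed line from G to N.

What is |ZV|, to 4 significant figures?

56.27

Checks: |GV| = 24.50 ✓; |VN| = 37.40 ✓.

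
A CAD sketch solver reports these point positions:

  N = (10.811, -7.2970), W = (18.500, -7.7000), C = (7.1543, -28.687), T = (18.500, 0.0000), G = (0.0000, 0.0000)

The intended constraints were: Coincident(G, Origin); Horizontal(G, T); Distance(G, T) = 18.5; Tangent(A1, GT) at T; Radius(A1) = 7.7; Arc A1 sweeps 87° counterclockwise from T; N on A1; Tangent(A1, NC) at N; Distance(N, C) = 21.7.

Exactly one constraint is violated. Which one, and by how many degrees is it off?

Tangent(A1, NC) at N — off by 6.70°.

G = (0.00, 0.00) ✓; G.y = 0.00, T.y = 0.00 ✓; |GT| = 18.50 ✓; ∠(WT, TG) = 90.00° ✓; |WT| = 7.700 ✓; bearing(W→N) − bearing(W→T) = 87.00° ✓; |WN| = 7.700 ✓; ∠(WN, NC) = 96.70° ✗; |NC| = 21.70 ✓.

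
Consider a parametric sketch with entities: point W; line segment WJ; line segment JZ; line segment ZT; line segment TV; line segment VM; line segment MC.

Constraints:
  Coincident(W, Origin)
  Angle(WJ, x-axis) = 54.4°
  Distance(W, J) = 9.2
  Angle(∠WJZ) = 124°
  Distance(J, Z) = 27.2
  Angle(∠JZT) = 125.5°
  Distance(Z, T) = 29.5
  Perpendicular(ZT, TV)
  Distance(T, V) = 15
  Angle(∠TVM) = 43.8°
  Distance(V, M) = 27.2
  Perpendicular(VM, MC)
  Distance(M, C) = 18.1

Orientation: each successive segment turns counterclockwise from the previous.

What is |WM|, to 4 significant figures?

42.34

ZT is perpendicular to TV, so TV runs at -105.1°; with |TV| = 15.0, V = (-36.51, 26.18). ∠TVM = 43.8° gives VM at 31.10° from the x-axis; with |VM| = 27.2, M = (-13.22, 40.23). Then |WM| = |M − W| = 42.34.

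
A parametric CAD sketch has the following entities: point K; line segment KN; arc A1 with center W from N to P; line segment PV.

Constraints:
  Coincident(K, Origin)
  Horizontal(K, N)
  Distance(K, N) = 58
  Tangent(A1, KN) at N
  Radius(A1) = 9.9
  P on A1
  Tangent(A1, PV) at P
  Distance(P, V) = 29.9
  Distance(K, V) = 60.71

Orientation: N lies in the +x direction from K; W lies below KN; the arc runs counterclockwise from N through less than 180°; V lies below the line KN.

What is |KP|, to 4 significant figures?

49.01

Checks: |WP| = 9.900 ✓; ∠(WP, PV) = 90.00° ✓; |PV| = 29.90 ✓; |KV| = 60.71 ✓.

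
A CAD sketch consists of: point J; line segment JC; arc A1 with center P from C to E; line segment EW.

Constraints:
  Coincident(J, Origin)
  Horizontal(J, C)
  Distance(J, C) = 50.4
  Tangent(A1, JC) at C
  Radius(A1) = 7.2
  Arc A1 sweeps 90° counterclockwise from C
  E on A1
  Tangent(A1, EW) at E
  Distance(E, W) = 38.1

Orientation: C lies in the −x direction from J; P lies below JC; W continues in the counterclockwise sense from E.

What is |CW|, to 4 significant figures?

45.87

J is at the origin; JC is horizontal with |JC| = 50.4 and C on the −x side, so C = (-50.40, 0.000). Tangency of A1 to JC means the radius PC is perpendicular to JC, so P = C + (0, -7.2) = (-50.40, -7.200). On A1, C sits at bearing 90° from P; a 90° counterclockwise sweep puts E at bearing 180°, so E = P + 7.2·(cos 180°, sin 180°) = (-57.60, -7.200). Tangency of A1 to EW means the radius PE is perpendicular to EW, so EW runs along (−sin 180°, cos 180°); with |EW| = 38.1, W = (-57.60, -45.30). Then |CW| = |W − C| = 45.87.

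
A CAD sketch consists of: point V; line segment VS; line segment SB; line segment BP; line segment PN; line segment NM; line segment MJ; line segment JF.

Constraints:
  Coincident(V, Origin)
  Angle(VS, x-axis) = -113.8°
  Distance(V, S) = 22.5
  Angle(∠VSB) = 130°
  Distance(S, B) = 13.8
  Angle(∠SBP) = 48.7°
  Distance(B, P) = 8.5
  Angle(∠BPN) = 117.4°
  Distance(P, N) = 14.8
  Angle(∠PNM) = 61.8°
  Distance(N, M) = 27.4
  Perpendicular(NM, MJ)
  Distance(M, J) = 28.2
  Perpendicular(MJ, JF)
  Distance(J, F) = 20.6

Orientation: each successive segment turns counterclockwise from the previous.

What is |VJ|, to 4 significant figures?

50.14

V is at the origin; VS runs at -113.8° with length 22.5, so S = (-9.080, -20.59). ∠VSB = 130.0° gives SB at -63.80° from the x-axis; with |SB| = 13.8, B = (-2.987, -32.97). ∠SBP = 48.7° gives BP at 67.50° from the x-axis; with |BP| = 8.5, P = (0.2658, -25.12). ∠BPN = 117.4° gives PN at 130.1° from the x-axis; with |PN| = 14.8, N = (-9.267, -13.79). ∠PNM = 61.8° gives NM at -111.7° from the x-axis; with |NM| = 27.4, M = (-19.40, -39.25). NM is perpendicular to MJ, so MJ runs at -21.70°; with |MJ| = 28.2, J = (6.803, -49.68). Then |VJ| = |J − V| = 50.14.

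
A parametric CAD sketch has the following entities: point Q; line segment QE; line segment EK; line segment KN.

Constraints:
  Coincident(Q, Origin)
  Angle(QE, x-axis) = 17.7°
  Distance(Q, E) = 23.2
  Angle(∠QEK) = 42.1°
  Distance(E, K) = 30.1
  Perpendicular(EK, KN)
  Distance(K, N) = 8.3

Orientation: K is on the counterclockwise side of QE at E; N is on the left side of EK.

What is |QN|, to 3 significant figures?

14.8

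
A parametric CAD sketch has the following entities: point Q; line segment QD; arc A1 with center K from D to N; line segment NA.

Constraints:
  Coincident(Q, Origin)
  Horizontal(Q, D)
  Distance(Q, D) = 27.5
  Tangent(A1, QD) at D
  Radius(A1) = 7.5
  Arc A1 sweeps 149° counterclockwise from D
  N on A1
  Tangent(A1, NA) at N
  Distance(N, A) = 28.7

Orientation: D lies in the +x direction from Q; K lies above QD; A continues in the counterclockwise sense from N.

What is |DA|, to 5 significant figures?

35.417

On A1, D sits at bearing -90° from K; a 149° counterclockwise sweep puts N at bearing 59°, so N = K + 7.5·(cos 59°, sin 59°) = (31.363, 13.929). Tangency of A1 to NA means the radius KN is perpendicular to NA, so NA runs along (−sin 59°, cos 59°); with |NA| = 28.7, A = (6.7621, 28.710). Then |DA| = |A − D| = 35.417.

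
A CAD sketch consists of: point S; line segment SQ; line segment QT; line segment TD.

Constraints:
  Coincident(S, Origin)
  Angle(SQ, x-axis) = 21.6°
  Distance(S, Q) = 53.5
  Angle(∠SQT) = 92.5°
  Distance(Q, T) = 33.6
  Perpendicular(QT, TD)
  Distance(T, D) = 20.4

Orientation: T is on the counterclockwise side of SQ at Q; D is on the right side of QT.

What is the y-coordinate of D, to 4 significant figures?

58.12

S is at the origin; SQ runs at 21.6° with length 53.5, so Q = 53.5·(cos 21.6°, sin 21.6°) = (49.74, 19.69). ∠SQT = 92.5°, so QT runs at 21.6° + (180° − 92.5°) = 109.1° from the x-axis; with |QT| = 33.6, T = Q + 33.6·(cos 109.1°, sin 109.1°) = (38.75, 51.44). The perpendicularity gives TD at right angles to QT; with |TD| = 20.4 on the right of QT, D = T + 20.4·(0.9449, 0.3272) = (58.03, 58.12). So D.y = 58.12.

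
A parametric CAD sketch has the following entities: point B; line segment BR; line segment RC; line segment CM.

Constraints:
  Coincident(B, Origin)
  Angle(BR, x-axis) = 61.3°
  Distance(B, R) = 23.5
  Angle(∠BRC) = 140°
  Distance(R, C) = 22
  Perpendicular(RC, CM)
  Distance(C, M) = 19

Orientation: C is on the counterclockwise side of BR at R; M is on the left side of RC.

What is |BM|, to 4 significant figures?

40.19

B is at the origin; BR runs at 61.3° with length 23.5, so R = 23.5·(cos 61.3°, sin 61.3°) = (11.29, 20.61). ∠BRC = 140.0°, so RC runs at 61.3° + (180° − 140.0°) = 101.3° from the x-axis; with |RC| = 22.0, C = R + 22.0·(cos 101.3°, sin 101.3°) = (6.974, 42.19). RC is perpendicular to CM; with |CM| = 19.0 on the left of RC, M = C + 19.0·(-0.9806, -0.1959) = (-11.66, 38.46). Then |BM| = |M − B| = 40.19.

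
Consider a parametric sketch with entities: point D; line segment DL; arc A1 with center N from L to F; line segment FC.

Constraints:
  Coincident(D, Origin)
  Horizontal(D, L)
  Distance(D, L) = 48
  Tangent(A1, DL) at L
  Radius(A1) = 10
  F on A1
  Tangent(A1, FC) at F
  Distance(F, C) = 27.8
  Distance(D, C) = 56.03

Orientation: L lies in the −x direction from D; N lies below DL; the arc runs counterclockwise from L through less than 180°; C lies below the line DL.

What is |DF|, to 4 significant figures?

58.39

D is at the origin; D and L share the same y with |DL| = 48.0 and L on the −x side, so L = (-48.00, 0.000). The tangent condition forces NL to be normal to DL, so N = L + (0, -10) = (-48.00, -10.00). Since NF ⟂ FC (tangency), |NC| = √(10.0² + 27.8²) = 29.54 regardless of where F sits on A1. So C lies on both circle(D, 56.03) and circle(N, 29.54); the below-DL intersection is C = (-40.61, -38.60). F is the foot of the tangent from C: F = (-56.26, -15.63).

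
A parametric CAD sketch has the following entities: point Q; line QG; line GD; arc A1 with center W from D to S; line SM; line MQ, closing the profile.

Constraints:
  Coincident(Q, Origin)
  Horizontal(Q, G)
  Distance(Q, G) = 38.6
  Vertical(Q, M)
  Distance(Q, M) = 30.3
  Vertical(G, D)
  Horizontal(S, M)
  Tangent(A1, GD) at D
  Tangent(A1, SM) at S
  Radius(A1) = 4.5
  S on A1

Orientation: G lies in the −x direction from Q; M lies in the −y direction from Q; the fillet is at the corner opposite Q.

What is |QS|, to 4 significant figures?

45.62

Q is at the origin; Q and G share the same y with |QG| = 38.6 and G on the −x side, so G = (-38.60, 0.000). Q and M share the same x with |QM| = 30.3 and M on the −y side, so M = (0.000, -30.30). The virtual corner opposite Q is at (-38.60, -30.30). Since A1 is tangent to GD there, WD ⟂ GD and the tangent condition forces WS to be normal to SM, with radius 4.5, so the center W sits 4.5 in from both sides at W = (-34.10, -25.80). That places the tangent points at D = (-38.60, -25.80) on GD and S = (-34.10, -30.30) on SM. Then |QS| = |S − Q| = 45.62.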